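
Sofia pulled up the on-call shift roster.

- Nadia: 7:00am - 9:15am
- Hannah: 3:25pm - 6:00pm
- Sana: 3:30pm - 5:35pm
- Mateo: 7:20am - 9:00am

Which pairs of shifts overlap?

Sorted by start: Nadia, Mateo, Hannah, Sana.
Mateo starts before Nadia ends → Nadia and Mateo overlap.
Hannah starts after Nadia ends; Nadia is clear from here.
Hannah starts after Mateo ends; Mateo is clear from here.
Sana starts before Hannah ends → Hannah and Sana overlap.

Hannah & Sana, Mateo & Nadia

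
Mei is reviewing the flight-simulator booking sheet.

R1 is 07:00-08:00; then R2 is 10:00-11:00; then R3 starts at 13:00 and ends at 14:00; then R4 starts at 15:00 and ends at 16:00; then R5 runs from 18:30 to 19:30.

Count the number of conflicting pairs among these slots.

0

Sorted by start: R1, R2, R3, R4, R5.
R2 starts after R1 ends, so R1 has no further overlaps.
R3 starts after R2 ends, so R2 has no further overlaps.
R4 starts after R3 ends, so R3 has no further overlaps.
R5 starts after R4 ends.
No pair overlaps.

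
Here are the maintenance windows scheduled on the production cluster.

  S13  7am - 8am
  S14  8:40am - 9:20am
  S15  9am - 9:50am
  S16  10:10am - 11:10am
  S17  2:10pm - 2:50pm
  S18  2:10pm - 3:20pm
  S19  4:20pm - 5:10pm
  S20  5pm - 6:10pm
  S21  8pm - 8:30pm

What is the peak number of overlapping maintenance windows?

2

Walk through starts and ends in time order (an end at T is processed before a start at T):
7am start S13 → 1
8am end S13 → 0
8:40am start S14 → 1
9am start S15 → 2
9:20am end S14 → 1
9:50am end S15 → 0
10:10am start S16 → 1
11:10am end S16 → 0
2:10pm start S17 → 1
2:10pm start S18 → 2
2:50pm end S17 → 1
3:20pm end S18 → 0
4:20pm start S19 → 1
5pm start S20 → 2
5:10pm end S19 → 1
6:10pm end S20 → 0
8pm start S21 → 1
8:30pm end S21 → 0
Peak is 2, at 9am (S14, S15).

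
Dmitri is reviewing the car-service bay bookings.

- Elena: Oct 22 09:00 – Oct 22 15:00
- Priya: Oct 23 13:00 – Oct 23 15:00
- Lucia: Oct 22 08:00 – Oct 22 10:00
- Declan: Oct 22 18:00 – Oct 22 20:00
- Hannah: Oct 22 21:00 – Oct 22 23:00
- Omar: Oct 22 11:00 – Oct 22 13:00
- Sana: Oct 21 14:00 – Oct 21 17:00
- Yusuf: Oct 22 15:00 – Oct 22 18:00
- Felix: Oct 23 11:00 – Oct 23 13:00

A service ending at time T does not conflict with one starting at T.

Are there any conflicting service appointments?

Sorted by start: Sana, Lucia, Elena, Omar, Yusuf, Declan, Hannah, Felix, Priya.
Lucia starts after Sana ends — done with Sana.
Elena starts before Lucia ends → Lucia and Elena overlap.
That's a conflict, so the schedule is not conflict-free.

Yes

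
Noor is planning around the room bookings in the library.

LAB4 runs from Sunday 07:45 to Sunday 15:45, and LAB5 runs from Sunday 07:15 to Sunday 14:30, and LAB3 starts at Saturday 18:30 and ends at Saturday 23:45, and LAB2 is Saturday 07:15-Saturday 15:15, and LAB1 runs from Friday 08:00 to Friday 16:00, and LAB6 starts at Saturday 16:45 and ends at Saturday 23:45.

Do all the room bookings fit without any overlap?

No

Sorted by start: LAB1, LAB2, LAB6, LAB3, LAB5, LAB4.
LAB2 starts after LAB1 ends, so LAB1 has no further overlaps.
LAB6 starts after LAB2 ends, so LAB2 has no further overlaps.
LAB3 starts before LAB6 ends → LAB6 and LAB3 overlap.
That's a conflict, so the schedule is not conflict-free.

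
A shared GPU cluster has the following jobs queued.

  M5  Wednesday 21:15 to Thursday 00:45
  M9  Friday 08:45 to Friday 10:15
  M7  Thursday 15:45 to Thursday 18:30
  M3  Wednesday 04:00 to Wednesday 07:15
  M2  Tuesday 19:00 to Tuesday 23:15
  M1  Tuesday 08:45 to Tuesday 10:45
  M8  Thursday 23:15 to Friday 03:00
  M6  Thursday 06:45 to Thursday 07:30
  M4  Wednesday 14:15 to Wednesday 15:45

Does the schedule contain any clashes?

No

Two intervals overlap when each starts before the other ends.
Sorted by start: M1, M2, M3, M4, M5, M6, M7, M8, M9.
M2 starts after M1 ends; M1 is clear from here.
M3 starts after M2 ends; M2 is clear from here.
M4 starts after M3 ends; M3 is clear from here.
M5 starts after M4 ends; M4 is clear from here.
M6 starts after M5 ends; M5 is clear from here.
M7 starts after M6 ends; M6 is clear from here.
M8 starts after M7 ends; M7 is clear from here.
M9 starts after M8 ends.
Every pair is clear; the schedule has no overlaps.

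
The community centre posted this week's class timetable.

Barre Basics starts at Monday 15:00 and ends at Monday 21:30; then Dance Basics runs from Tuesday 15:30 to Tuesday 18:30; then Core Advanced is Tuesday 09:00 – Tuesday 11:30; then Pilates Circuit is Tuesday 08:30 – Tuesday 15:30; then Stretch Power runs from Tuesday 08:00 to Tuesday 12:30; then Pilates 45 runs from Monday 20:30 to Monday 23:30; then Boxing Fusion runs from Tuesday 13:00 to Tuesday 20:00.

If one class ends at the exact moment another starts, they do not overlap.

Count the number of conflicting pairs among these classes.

Sorted by start: Barre Basics, Pilates 45, Stretch Power, Pilates Circuit, Core Advanced, Boxing Fusion, Dance Basics.
Pilates 45 starts before Barre Basics ends → Barre Basics and Pilates 45 overlap.
Stretch Power starts after Barre Basics ends; Barre Basics is clear from here.
Stretch Power starts after Pilates 45 ends; Pilates 45 is clear from here.
Pilates Circuit starts before Stretch Power ends → Stretch Power and Pilates Circuit overlap.
Core Advanced starts before Stretch Power ends → Stretch Power and Core Advanced overlap.
Boxing Fusion starts after Stretch Power ends; Stretch Power is clear from here.
Core Advanced starts before Pilates Circuit ends → Pilates Circuit and Core Advanced overlap.
Boxing Fusion starts before Pilates Circuit ends → Pilates Circuit and Boxing Fusion overlap.
Dance Basics starts exactly when Pilates Circuit ends (back-to-back, no overlap).
Boxing Fusion starts after Core Advanced ends; Core Advanced is clear from here.
Dance Basics starts before Boxing Fusion ends → Boxing Fusion and Dance Basics overlap.
Overlapping pairs: Barre Basics & Pilates 45, Boxing Fusion & Dance Basics, Boxing Fusion & Pilates Circuit, Core Advanced & Pilates Circuit, Core Advanced & Stretch Power, Pilates Circuit & Stretch Power — 6 in total.

6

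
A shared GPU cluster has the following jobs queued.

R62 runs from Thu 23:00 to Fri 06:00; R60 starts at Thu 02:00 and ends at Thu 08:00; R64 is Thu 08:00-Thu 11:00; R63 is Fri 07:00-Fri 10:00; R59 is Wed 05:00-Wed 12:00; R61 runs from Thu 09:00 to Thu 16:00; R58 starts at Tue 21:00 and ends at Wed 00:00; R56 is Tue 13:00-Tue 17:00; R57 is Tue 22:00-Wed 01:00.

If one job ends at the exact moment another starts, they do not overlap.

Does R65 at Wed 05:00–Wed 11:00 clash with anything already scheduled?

Yes — it overlaps R59

R56: ends Tue 17:00 at or before R65 starts Wed 05:00 → clear.
R58: ends Wed 00:00 at or before R65 starts Wed 05:00 → clear.
R57: ends Wed 01:00 at or before R65 starts Wed 05:00 → clear.
R59: starts Wed 05:00 before R65 ends Wed 11:00, and ends Wed 12:00 after R65 starts Wed 05:00 → overlap.
R60: starts Thu 02:00 at or after R65 ends Wed 11:00 → clear.
R64: starts Thu 08:00 at or after R65 ends Wed 11:00 → clear.
R61: starts Thu 09:00 at or after R65 ends Wed 11:00 → clear.
R62: starts Thu 23:00 at or after R65 ends Wed 11:00 → clear.
R63: starts Fri 07:00 at or after R65 ends Wed 11:00 → clear.
R65 overlaps R59.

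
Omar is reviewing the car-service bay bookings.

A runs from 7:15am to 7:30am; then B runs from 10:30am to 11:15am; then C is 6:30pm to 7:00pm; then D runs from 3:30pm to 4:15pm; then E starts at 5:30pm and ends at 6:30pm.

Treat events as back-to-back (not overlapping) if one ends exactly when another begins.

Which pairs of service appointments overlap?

none

Sorted by start: A, B, D, E, C.
B starts after A ends, so A has no further overlaps.
D starts after B ends, so B has no further overlaps.
E starts after D ends, so D has no further overlaps.
C starts exactly when E ends (back-to-back, no overlap).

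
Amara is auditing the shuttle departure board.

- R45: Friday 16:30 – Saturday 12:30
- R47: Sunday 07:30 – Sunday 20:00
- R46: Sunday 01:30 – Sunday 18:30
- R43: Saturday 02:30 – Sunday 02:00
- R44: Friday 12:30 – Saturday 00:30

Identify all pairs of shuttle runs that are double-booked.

Sorted by start: R44, R45, R43, R46, R47.
R45 starts before R44 ends → R44 and R45 overlap.
R43 starts after R44 ends, so R44 has no further overlaps.
R43 starts before R45 ends → R45 and R43 overlap.
R46 starts after R45 ends, so R45 has no further overlaps.
R46 starts before R43 ends → R43 and R46 overlap.
R47 starts after R43 ends.
R47 starts before R46 ends → R46 and R47 overlap.

R43 & R45, R43 & R46, R44 & R45, R46 & R47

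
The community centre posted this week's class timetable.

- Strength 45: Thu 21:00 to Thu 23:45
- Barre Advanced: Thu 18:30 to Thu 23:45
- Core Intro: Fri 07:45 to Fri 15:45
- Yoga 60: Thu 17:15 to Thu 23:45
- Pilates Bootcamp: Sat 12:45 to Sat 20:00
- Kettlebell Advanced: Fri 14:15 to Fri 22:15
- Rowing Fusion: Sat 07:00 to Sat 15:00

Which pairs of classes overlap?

Two intervals overlap when each starts before the other ends.
Sorted by start: Yoga 60, Barre Advanced, Strength 45, Core Intro, Kettlebell Advanced, Rowing Fusion, Pilates Bootcamp.
Barre Advanced starts before Yoga 60 ends → Yoga 60 and Barre Advanced overlap.
Strength 45 starts before Yoga 60 ends → Yoga 60 and Strength 45 overlap.
Core Intro starts after Yoga 60 ends, so nothing later overlaps Yoga 60 either.
Strength 45 starts before Barre Advanced ends → Barre Advanced and Strength 45 overlap.
Core Intro starts after Barre Advanced ends, so nothing later overlaps Barre Advanced either.
Core Intro starts after Strength 45 ends, so nothing later overlaps Strength 45 either.
Kettlebell Advanced starts before Core Intro ends → Core Intro and Kettlebell Advanced overlap.
Rowing Fusion starts after Core Intro ends, so nothing later overlaps Core Intro either.
Rowing Fusion starts after Kettlebell Advanced ends, so nothing later overlaps Kettlebell Advanced either.
Pilates Bootcamp starts before Rowing Fusion ends → Rowing Fusion and Pilates Bootcamp overlap.

Barre Advanced & Strength 45, Barre Advanced & Yoga 60, Core Intro & Kettlebell Advanced, Pilates Bootcamp & Rowing Fusion, Strength 45 & Yoga 60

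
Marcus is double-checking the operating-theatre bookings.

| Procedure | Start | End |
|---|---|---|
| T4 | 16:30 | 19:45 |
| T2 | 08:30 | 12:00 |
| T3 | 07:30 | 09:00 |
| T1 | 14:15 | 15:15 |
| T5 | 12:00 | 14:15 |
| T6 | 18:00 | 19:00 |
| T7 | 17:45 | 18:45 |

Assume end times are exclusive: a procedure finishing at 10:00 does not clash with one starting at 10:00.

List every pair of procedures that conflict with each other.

T2 & T3, T4 & T6, T4 & T7, T6 & T7

Check each pair: they overlap iff neither finishes before the other starts.
Sorted by start: T3, T2, T5, T1, T4, T7, T6.
T2 starts before T3 ends → T3 and T2 overlap.
T5 starts after T3 ends — done with T3.
T5 starts exactly when T2 ends (back-to-back, no overlap) — done with T2.
T1 starts exactly when T5 ends (back-to-back, no overlap) — done with T5.
T4 starts after T1 ends — done with T1.
T7 starts before T4 ends → T4 and T7 overlap.
T6 starts before T4 ends → T4 and T6 overlap.
T6 starts before T7 ends → T7 and T6 overlap.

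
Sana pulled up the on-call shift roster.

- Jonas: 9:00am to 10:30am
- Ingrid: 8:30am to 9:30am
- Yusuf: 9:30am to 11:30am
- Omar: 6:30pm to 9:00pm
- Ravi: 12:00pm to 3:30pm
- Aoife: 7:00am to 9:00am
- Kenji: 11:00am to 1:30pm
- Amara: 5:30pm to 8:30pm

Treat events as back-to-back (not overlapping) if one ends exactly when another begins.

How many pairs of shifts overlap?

Sorted by start: Aoife, Ingrid, Jonas, Yusuf, Kenji, Ravi, Amara, Omar.
Ingrid starts before Aoife ends → Aoife and Ingrid overlap.
Jonas starts exactly when Aoife ends (back-to-back, no overlap) — done with Aoife.
Jonas starts before Ingrid ends → Ingrid and Jonas overlap.
Yusuf starts exactly when Ingrid ends (back-to-back, no overlap) — done with Ingrid.
Yusuf starts before Jonas ends → Jonas and Yusuf overlap.
Kenji starts after Jonas ends — done with Jonas.
Kenji starts before Yusuf ends → Yusuf and Kenji overlap.
Ravi starts after Yusuf ends — done with Yusuf.
Ravi starts before Kenji ends → Kenji and Ravi overlap.
Amara starts after Kenji ends — done with Kenji.
Amara starts after Ravi ends — done with Ravi.
Omar starts before Amara ends → Amara and Omar overlap.
Overlapping pairs: Amara & Omar, Aoife & Ingrid, Ingrid & Jonas, Jonas & Yusuf, Kenji & Ravi, Kenji & Yusuf — 6 in total.

6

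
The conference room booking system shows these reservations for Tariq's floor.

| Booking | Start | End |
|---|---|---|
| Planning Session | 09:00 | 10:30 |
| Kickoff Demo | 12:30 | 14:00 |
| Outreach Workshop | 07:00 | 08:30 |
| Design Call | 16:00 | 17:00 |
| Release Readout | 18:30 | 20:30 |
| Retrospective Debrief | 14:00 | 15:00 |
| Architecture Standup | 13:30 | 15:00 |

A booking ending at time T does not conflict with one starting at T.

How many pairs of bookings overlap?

2

Sorted by start: Outreach Workshop, Planning Session, Kickoff Demo, Architecture Standup, Retrospective Debrief, Design Call, Release Readout.
Planning Session starts after Outreach Workshop ends, so Outreach Workshop has no further overlaps.
Kickoff Demo starts after Planning Session ends, so Planning Session has no further overlaps.
Architecture Standup starts before Kickoff Demo ends → Kickoff Demo and Architecture Standup overlap.
Retrospective Debrief starts exactly when Kickoff Demo ends (back-to-back, no overlap), so Kickoff Demo has no further overlaps.
Retrospective Debrief starts before Architecture Standup ends → Architecture Standup and Retrospective Debrief overlap.
Design Call starts after Architecture Standup ends, so Architecture Standup has no further overlaps.
Design Call starts after Retrospective Debrief ends, so Retrospective Debrief has no further overlaps.
Release Readout starts after Design Call ends.
Overlapping pairs: Architecture Standup & Kickoff Demo, Architecture Standup & Retrospective Debrief — 2 in total.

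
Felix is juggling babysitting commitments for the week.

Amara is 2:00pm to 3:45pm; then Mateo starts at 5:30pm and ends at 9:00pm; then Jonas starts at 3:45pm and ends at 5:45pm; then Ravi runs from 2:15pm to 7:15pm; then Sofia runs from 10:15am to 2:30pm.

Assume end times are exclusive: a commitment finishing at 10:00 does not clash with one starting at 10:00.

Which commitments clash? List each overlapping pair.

Sorted by start: Sofia, Amara, Ravi, Jonas, Mateo.
Amara starts before Sofia ends → Sofia and Amara overlap.
Ravi starts before Sofia ends → Sofia and Ravi overlap.
Jonas starts after Sofia ends, so Sofia has no further overlaps.
Ravi starts before Amara ends → Amara and Ravi overlap.
Jonas starts exactly when Amara ends (back-to-back, no overlap), so Amara has no further overlaps.
Jonas starts before Ravi ends → Ravi and Jonas overlap.
Mateo starts before Ravi ends → Ravi and Mateo overlap.
Mateo starts before Jonas ends → Jonas and Mateo overlap.

Amara & Ravi, Amara & Sofia, Jonas & Mateo, Jonas & Ravi, Mateo & Ravi, Ravi & Sofia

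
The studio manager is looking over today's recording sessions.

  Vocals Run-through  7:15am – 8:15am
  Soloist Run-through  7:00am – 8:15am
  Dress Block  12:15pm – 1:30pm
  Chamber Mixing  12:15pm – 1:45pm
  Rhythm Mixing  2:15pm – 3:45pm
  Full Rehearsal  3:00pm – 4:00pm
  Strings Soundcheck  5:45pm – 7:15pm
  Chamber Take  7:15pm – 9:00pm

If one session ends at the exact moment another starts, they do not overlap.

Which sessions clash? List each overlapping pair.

Chamber Mixing & Dress Block, Full Rehearsal & Rhythm Mixing, Soloist Run-through & Vocals Run-through

Sorted by start: Soloist Run-through, Vocals Run-through, Dress Block, Chamber Mixing, Rhythm Mixing, Full Rehearsal, Strings Soundcheck, Chamber Take.
Vocals Run-through starts before Soloist Run-through ends → Soloist Run-through and Vocals Run-through overlap.
Dress Block starts after Soloist Run-through ends, so nothing later overlaps Soloist Run-through either.
Dress Block starts after Vocals Run-through ends, so nothing later overlaps Vocals Run-through either.
Chamber Mixing starts before Dress Block ends → Dress Block and Chamber Mixing overlap.
Rhythm Mixing starts after Dress Block ends, so nothing later overlaps Dress Block either.
Rhythm Mixing starts after Chamber Mixing ends, so nothing later overlaps Chamber Mixing either.
Full Rehearsal starts before Rhythm Mixing ends → Rhythm Mixing and Full Rehearsal overlap.
Strings Soundcheck starts after Rhythm Mixing ends, so nothing later overlaps Rhythm Mixing either.
Strings Soundcheck starts after Full Rehearsal ends, so nothing later overlaps Full Rehearsal either.
Chamber Take starts exactly when Strings Soundcheck ends (back-to-back, no overlap).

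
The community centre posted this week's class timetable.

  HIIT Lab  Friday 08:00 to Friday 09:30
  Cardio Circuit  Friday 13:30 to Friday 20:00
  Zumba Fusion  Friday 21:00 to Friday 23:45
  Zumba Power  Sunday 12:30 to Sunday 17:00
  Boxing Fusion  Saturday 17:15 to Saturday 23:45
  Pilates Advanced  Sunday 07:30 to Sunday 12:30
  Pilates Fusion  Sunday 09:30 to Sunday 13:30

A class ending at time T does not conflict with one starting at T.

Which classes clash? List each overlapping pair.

Pilates Advanced & Pilates Fusion, Pilates Fusion & Zumba Power

Sorted by start: HIIT Lab, Cardio Circuit, Zumba Fusion, Boxing Fusion, Pilates Advanced, Pilates Fusion, Zumba Power.
Cardio Circuit starts after HIIT Lab ends, so HIIT Lab has no further overlaps.
Zumba Fusion starts after Cardio Circuit ends, so Cardio Circuit has no further overlaps.
Boxing Fusion starts after Zumba Fusion ends, so Zumba Fusion has no further overlaps.
Pilates Advanced starts after Boxing Fusion ends, so Boxing Fusion has no further overlaps.
Pilates Fusion starts before Pilates Advanced ends → Pilates Advanced and Pilates Fusion overlap.
Zumba Power starts exactly when Pilates Advanced ends (back-to-back, no overlap).
Zumba Power starts before Pilates Fusion ends → Pilates Fusion and Zumba Power overlap.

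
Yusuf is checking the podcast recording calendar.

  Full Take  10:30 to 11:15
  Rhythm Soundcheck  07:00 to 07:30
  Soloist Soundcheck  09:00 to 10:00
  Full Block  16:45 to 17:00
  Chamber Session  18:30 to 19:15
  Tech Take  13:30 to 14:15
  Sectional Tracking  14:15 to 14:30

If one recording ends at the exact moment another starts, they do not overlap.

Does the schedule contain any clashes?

Two intervals overlap when each starts before the other ends.
Sorted by start: Rhythm Soundcheck, Soloist Soundcheck, Full Take, Tech Take, Sectional Tracking, Full Block, Chamber Session.
Soloist Soundcheck starts after Rhythm Soundcheck ends, so Rhythm Soundcheck has no further overlaps.
Full Take starts after Soloist Soundcheck ends, so Soloist Soundcheck has no further overlaps.
Tech Take starts after Full Take ends, so Full Take has no further overlaps.
Sectional Tracking starts exactly when Tech Take ends (back-to-back, no overlap), so Tech Take has no further overlaps.
Full Block starts after Sectional Tracking ends, so Sectional Tracking has no further overlaps.
Chamber Session starts after Full Block ends.
Every pair is clear; the schedule has no overlaps.

No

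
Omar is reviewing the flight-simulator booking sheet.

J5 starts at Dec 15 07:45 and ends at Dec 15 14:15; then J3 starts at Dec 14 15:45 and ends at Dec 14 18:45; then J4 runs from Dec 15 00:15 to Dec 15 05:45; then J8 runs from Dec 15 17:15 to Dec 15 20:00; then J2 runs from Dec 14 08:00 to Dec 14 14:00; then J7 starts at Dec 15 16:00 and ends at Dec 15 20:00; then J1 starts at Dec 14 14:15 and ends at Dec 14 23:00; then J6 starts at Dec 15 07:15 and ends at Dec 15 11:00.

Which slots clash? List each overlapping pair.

J1 & J3, J5 & J6, J7 & J8

Sorted by start: J2, J1, J3, J4, J6, J5, J7, J8.
J1 starts after J2 ends — done with J2.
J3 starts before J1 ends → J1 and J3 overlap.
J4 starts after J1 ends — done with J1.
J4 starts after J3 ends — done with J3.
J6 starts after J4 ends — done with J4.
J5 starts before J6 ends → J6 and J5 overlap.
J7 starts after J6 ends — done with J6.
J7 starts after J5 ends — done with J5.
J8 starts before J7 ends → J7 and J8 overlap.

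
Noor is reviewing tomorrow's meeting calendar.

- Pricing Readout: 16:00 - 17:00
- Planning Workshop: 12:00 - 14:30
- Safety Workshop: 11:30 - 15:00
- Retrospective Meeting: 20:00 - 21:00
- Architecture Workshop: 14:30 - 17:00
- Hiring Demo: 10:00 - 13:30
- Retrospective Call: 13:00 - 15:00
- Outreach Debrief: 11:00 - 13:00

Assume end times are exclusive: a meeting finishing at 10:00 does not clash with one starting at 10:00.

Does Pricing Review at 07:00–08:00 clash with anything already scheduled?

Hiring Demo: starts 10:00 at or after Pricing Review ends 08:00 → clear.
Outreach Debrief: starts 11:00 at or after Pricing Review ends 08:00 → clear.
Safety Workshop: starts 11:30 at or after Pricing Review ends 08:00 → clear.
Planning Workshop: starts 12:00 at or after Pricing Review ends 08:00 → clear.
Retrospective Call: starts 13:00 at or after Pricing Review ends 08:00 → clear.
Architecture Workshop: starts 14:30 at or after Pricing Review ends 08:00 → clear.
Pricing Readout: starts 16:00 at or after Pricing Review ends 08:00 → clear.
Retrospective Meeting: starts 20:00 at or after Pricing Review ends 08:00 → clear.

No — it doesn't clash with anything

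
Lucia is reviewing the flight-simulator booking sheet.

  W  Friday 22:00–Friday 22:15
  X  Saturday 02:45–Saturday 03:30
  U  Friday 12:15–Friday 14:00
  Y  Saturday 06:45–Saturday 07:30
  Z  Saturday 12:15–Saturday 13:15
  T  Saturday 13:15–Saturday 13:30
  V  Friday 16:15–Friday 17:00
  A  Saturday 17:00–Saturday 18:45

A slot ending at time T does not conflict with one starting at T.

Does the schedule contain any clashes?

Sorted by start: U, V, W, X, Y, Z, T, A.
V starts after U ends, so nothing later overlaps U either.
W starts after V ends, so nothing later overlaps V either.
X starts after W ends, so nothing later overlaps W either.
Y starts after X ends, so nothing later overlaps X either.
Z starts after Y ends, so nothing later overlaps Y either.
T starts exactly when Z ends (back-to-back, no overlap), so nothing later overlaps Z either.
A starts after T ends.
Every pair is clear; the schedule has no overlaps.

No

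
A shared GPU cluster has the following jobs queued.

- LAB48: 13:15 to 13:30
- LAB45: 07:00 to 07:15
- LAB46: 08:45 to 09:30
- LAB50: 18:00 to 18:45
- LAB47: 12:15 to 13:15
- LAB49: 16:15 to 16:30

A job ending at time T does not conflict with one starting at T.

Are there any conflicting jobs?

Two intervals overlap when each starts before the other ends.
Sorted by start: LAB45, LAB46, LAB47, LAB48, LAB49, LAB50.
LAB46 starts after LAB45 ends; LAB45 is clear from here.
LAB47 starts after LAB46 ends; LAB46 is clear from here.
LAB48 starts exactly when LAB47 ends (back-to-back, no overlap); LAB47 is clear from here.
LAB49 starts after LAB48 ends; LAB48 is clear from here.
LAB50 starts after LAB49 ends.
Every pair is clear; the schedule has no overlaps.

No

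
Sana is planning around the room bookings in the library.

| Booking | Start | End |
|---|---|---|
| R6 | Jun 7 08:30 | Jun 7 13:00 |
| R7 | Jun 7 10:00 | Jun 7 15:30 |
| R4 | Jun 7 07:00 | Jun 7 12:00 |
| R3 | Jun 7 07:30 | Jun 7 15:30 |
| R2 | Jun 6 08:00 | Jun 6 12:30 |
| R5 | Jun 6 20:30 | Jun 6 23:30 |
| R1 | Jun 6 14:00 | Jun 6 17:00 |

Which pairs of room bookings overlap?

Sorted by start: R2, R1, R5, R4, R3, R6, R7.
R1 starts after R2 ends, so nothing later overlaps R2 either.
R5 starts after R1 ends, so nothing later overlaps R1 either.
R4 starts after R5 ends, so nothing later overlaps R5 either.
R3 starts before R4 ends → R4 and R3 overlap.
R6 starts before R4 ends → R4 and R6 overlap.
R7 starts before R4 ends → R4 and R7 overlap.
R6 starts before R3 ends → R3 and R6 overlap.
R7 starts before R3 ends → R3 and R7 overlap.
R7 starts before R6 ends → R6 and R7 overlap.

R3 & R4, R3 & R6, R3 & R7, R4 & R6, R4 & R7, R6 & R7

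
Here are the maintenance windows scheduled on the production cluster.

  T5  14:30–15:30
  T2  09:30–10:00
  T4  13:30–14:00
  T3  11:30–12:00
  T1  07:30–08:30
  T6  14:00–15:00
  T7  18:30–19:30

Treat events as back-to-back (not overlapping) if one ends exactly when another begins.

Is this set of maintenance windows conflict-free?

No

Sorted by start: T1, T2, T3, T4, T6, T5, T7.
T2 starts after T1 ends; T1 is clear from here.
T3 starts after T2 ends; T2 is clear from here.
T4 starts after T3 ends; T3 is clear from here.
T6 starts exactly when T4 ends (back-to-back, no overlap); T4 is clear from here.
T5 starts before T6 ends → T6 and T5 overlap.
That's a conflict, so the schedule is not conflict-free.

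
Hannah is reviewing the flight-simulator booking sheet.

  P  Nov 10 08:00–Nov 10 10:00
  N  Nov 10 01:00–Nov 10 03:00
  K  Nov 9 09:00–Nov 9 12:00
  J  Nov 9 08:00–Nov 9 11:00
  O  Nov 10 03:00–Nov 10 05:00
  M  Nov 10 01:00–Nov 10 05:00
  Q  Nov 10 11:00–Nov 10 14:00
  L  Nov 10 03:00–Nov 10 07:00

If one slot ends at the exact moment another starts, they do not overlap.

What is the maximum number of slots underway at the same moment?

3

Sort all start/end points and keep a running count:
Nov 9 08:00 start J → 1
Nov 9 09:00 start K → 2
Nov 9 11:00 end J → 1
Nov 9 12:00 end K → 0
Nov 10 01:00 start M → 1
Nov 10 01:00 start N → 2
Nov 10 03:00 end N → 1
Nov 10 03:00 start L → 2
Nov 10 03:00 start O → 3
Nov 10 05:00 end M → 2
Nov 10 05:00 end O → 1
Nov 10 07:00 end L → 0
Nov 10 08:00 start P → 1
Nov 10 10:00 end P → 0
Nov 10 11:00 start Q → 1
Nov 10 14:00 end Q → 0
Peak is 3, at Nov 10 03:00 (L, M, O).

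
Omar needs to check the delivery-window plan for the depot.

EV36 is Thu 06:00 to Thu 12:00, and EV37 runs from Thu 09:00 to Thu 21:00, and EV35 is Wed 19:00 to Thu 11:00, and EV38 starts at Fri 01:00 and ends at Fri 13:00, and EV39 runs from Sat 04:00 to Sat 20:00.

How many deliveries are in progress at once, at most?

Sort all start/end points and keep a running count:
Wed 19:00 start EV35 → 1
Thu 06:00 start EV36 → 2
Thu 09:00 start EV37 → 3
Thu 11:00 end EV35 → 2
Thu 12:00 end EV36 → 1
Thu 21:00 end EV37 → 0
Fri 01:00 start EV38 → 1
Fri 13:00 end EV38 → 0
Sat 04:00 start EV39 → 1
Sat 20:00 end EV39 → 0
Peak is 3, at Thu 09:00 (EV35, EV36, EV37).

3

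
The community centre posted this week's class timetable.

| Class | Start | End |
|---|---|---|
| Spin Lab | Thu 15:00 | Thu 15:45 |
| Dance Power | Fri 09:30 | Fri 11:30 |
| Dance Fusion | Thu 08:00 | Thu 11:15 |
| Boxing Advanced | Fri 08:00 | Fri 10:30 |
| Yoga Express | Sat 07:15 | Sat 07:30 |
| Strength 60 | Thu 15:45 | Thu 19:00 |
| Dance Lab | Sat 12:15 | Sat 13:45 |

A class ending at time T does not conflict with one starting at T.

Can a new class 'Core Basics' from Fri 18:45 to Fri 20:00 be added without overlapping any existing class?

Dance Fusion: ends Thu 11:15 at or before Core Basics starts Fri 18:45 → clear.
Spin Lab: ends Thu 15:45 at or before Core Basics starts Fri 18:45 → clear.
Strength 60: ends Thu 19:00 at or before Core Basics starts Fri 18:45 → clear.
Boxing Advanced: ends Fri 10:30 at or before Core Basics starts Fri 18:45 → clear.
Dance Power: ends Fri 11:30 at or before Core Basics starts Fri 18:45 → clear.
Yoga Express: starts Sat 07:15 at or after Core Basics ends Fri 20:00 → clear.
Dance Lab: starts Sat 12:15 at or after Core Basics ends Fri 20:00 → clear.

Yes — the slot is free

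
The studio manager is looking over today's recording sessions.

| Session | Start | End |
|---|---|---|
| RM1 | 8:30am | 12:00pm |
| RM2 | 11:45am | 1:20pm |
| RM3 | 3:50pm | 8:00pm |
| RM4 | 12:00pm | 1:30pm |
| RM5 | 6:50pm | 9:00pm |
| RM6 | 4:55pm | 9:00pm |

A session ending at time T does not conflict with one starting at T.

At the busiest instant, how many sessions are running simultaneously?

Sort all start/end points and keep a running count:
8:30am start RM1 → 1
11:45am start RM2 → 2
12:00pm end RM1 → 1
12:00pm start RM4 → 2
1:20pm end RM2 → 1
1:30pm end RM4 → 0
3:50pm start RM3 → 1
4:55pm start RM6 → 2
6:50pm start RM5 → 3
8:00pm end RM3 → 2
9:00pm end RM5 → 1
9:00pm end RM6 → 0
Peak is 3, at 6:50pm (RM3, RM5, RM6).

3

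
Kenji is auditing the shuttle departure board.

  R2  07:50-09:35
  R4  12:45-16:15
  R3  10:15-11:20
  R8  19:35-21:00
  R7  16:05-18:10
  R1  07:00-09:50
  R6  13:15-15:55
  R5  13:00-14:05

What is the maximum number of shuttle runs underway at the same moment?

Sweep the timeline, counting +1 at each start and −1 at each end (ends before starts at a tie):
07:00 start R1 → 1
07:50 start R2 → 2
09:35 end R2 → 1
09:50 end R1 → 0
10:15 start R3 → 1
11:20 end R3 → 0
12:45 start R4 → 1
13:00 start R5 → 2
13:15 start R6 → 3
14:05 end R5 → 2
15:55 end R6 → 1
16:05 start R7 → 2
16:15 end R4 → 1
18:10 end R7 → 0
19:35 start R8 → 1
21:00 end R8 → 0
Peak is 3, at 13:15 (R4, R5, R6).

3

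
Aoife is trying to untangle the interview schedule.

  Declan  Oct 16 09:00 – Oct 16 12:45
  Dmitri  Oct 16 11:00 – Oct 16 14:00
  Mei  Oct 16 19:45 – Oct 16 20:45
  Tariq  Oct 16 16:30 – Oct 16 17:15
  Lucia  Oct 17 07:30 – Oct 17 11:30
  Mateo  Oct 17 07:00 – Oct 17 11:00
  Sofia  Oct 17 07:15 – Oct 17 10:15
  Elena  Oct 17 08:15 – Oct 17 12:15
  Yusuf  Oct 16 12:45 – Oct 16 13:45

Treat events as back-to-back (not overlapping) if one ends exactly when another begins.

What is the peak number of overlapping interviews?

4

Sweep the timeline, counting +1 at each start and −1 at each end (ends before starts at a tie):
Oct 16 09:00 start Declan → 1
Oct 16 11:00 start Dmitri → 2
Oct 16 12:45 end Declan → 1
Oct 16 12:45 start Yusuf → 2
Oct 16 13:45 end Yusuf → 1
Oct 16 14:00 end Dmitri → 0
Oct 16 16:30 start Tariq → 1
Oct 16 17:15 end Tariq → 0
Oct 16 19:45 start Mei → 1
Oct 16 20:45 end Mei → 0
Oct 17 07:00 start Mateo → 1
Oct 17 07:15 start Sofia → 2
Oct 17 07:30 start Lucia → 3
Oct 17 08:15 start Elena → 4
Oct 17 10:15 end Sofia → 3
Oct 17 11:00 end Mateo → 2
Oct 17 11:30 end Lucia → 1
Oct 17 12:15 end Elena → 0
Peak is 4, at Oct 17 08:15 (Elena, Lucia, Mateo, Sofia).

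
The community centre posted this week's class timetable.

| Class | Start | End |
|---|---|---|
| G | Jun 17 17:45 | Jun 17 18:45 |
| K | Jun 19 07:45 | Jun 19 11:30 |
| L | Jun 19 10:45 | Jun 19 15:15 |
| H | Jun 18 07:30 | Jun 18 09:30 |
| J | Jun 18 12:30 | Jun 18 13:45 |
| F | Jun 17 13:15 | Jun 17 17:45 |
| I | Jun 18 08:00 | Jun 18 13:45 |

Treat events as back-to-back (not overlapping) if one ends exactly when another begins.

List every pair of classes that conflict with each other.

Sorted by start: F, G, H, I, J, K, L.
G starts exactly when F ends (back-to-back, no overlap), so F has no further overlaps.
H starts after G ends, so G has no further overlaps.
I starts before H ends → H and I overlap.
J starts after H ends, so H has no further overlaps.
J starts before I ends → I and J overlap.
K starts after I ends, so I has no further overlaps.
K starts after J ends, so J has no further overlaps.
L starts before K ends → K and L overlap.

H & I, I & J, K & L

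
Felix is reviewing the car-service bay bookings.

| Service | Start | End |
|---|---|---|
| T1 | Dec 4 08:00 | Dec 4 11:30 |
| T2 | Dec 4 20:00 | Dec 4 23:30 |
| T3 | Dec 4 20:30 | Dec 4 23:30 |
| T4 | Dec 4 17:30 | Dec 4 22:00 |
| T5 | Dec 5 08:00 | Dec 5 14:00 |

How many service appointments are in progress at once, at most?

Sort all start/end points and keep a running count:
Dec 4 08:00 start T1 → 1
Dec 4 11:30 end T1 → 0
Dec 4 17:30 start T4 → 1
Dec 4 20:00 start T2 → 2
Dec 4 20:30 start T3 → 3
Dec 4 22:00 end T4 → 2
Dec 4 23:30 end T2 → 1
Dec 4 23:30 end T3 → 0
Dec 5 08:00 start T5 → 1
Dec 5 14:00 end T5 → 0
Peak is 3, at Dec 4 20:30 (T2, T3, T4).

3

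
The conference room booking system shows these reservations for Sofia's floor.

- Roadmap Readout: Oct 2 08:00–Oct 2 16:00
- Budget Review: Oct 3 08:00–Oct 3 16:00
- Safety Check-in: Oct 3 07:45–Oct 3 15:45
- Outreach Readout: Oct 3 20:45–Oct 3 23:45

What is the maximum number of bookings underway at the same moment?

2

Walk through starts and ends in time order (an end at T is processed before a start at T):
Oct 2 08:00 start Roadmap Readout → 1
Oct 2 16:00 end Roadmap Readout → 0
Oct 3 07:45 start Safety Check-in → 1
Oct 3 08:00 start Budget Review → 2
Oct 3 15:45 end Safety Check-in → 1
Oct 3 16:00 end Budget Review → 0
Oct 3 20:45 start Outreach Readout → 1
Oct 3 23:45 end Outreach Readout → 0
Peak is 2, at Oct 3 08:00 (Budget Review, Safety Check-in).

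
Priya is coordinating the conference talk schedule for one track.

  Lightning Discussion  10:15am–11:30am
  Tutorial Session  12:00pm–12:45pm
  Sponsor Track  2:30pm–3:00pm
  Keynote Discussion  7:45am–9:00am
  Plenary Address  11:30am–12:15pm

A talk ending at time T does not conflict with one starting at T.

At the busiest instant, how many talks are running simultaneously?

Sort all start/end points and keep a running count:
7:45am start Keynote Discussion → 1
9:00am end Keynote Discussion → 0
10:15am start Lightning Discussion → 1
11:30am end Lightning Discussion → 0
11:30am start Plenary Address → 1
12:00pm start Tutorial Session → 2
12:15pm end Plenary Address → 1
12:45pm end Tutorial Session → 0
2:30pm start Sponsor Track → 1
3:00pm end Sponsor Track → 0
Peak is 2, at 12:00pm (Plenary Address, Tutorial Session).

2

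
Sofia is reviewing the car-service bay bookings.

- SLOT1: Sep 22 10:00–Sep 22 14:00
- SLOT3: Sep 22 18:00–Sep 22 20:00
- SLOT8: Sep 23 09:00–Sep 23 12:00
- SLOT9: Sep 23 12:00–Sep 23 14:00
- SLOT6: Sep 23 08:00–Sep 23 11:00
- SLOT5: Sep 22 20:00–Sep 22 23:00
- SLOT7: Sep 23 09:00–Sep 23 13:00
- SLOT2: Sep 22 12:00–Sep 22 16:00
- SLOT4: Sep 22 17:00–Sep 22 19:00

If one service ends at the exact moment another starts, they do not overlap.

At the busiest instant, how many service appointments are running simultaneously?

Sweep the timeline, counting +1 at each start and −1 at each end (ends before starts at a tie):
Sep 22 10:00 start SLOT1 → 1
Sep 22 12:00 start SLOT2 → 2
Sep 22 14:00 end SLOT1 → 1
Sep 22 16:00 end SLOT2 → 0
Sep 22 17:00 start SLOT4 → 1
Sep 22 18:00 start SLOT3 → 2
Sep 22 19:00 end SLOT4 → 1
Sep 22 20:00 end SLOT3 → 0
Sep 22 20:00 start SLOT5 → 1
Sep 22 23:00 end SLOT5 → 0
Sep 23 08:00 start SLOT6 → 1
Sep 23 09:00 start SLOT7 → 2
Sep 23 09:00 start SLOT8 → 3
Sep 23 11:00 end SLOT6 → 2
Sep 23 12:00 end SLOT8 → 1
Sep 23 12:00 start SLOT9 → 2
Sep 23 13:00 end SLOT7 → 1
Sep 23 14:00 end SLOT9 → 0
Peak is 3, at Sep 23 09:00 (SLOT6, SLOT7, SLOT8).

3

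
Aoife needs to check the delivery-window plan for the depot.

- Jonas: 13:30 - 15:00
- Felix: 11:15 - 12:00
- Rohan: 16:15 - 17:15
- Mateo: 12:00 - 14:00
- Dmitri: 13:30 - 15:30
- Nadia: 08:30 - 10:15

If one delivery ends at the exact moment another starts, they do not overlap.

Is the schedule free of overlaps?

Sorted by start: Nadia, Felix, Mateo, Jonas, Dmitri, Rohan.
Felix starts after Nadia ends, so nothing later overlaps Nadia either.
Mateo starts exactly when Felix ends (back-to-back, no overlap), so nothing later overlaps Felix either.
Jonas starts before Mateo ends → Mateo and Jonas overlap.
That's a conflict, so the schedule is not conflict-free.

No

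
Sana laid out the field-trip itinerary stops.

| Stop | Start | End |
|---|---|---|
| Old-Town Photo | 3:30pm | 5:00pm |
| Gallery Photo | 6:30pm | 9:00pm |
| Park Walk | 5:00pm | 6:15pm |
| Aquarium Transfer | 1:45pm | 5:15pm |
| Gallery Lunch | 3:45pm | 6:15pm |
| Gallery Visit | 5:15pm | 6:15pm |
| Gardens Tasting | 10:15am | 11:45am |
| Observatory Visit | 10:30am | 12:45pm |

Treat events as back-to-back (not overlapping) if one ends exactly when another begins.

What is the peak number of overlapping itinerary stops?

Walk through starts and ends in time order (an end at T is processed before a start at T):
10:15am start Gardens Tasting → 1
10:30am start Observatory Visit → 2
11:45am end Gardens Tasting → 1
12:45pm end Observatory Visit → 0
1:45pm start Aquarium Transfer → 1
3:30pm start Old-Town Photo → 2
3:45pm start Gallery Lunch → 3
5:00pm end Old-Town Photo → 2
5:00pm start Park Walk → 3
5:15pm end Aquarium Transfer → 2
5:15pm start Gallery Visit → 3
6:15pm end Gallery Lunch → 2
6:15pm end Gallery Visit → 1
6:15pm end Park Walk → 0
6:30pm start Gallery Photo → 1
9:00pm end Gallery Photo → 0
Peak is 3, at 3:45pm (Aquarium Transfer, Gallery Lunch, Old-Town Photo).

3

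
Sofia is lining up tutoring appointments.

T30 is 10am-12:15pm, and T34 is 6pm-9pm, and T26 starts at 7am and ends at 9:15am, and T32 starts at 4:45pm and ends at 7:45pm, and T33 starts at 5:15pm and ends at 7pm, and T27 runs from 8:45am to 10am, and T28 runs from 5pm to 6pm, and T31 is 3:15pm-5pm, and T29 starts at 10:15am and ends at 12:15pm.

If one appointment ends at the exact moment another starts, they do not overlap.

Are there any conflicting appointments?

Yes

Sorted by start: T26, T27, T30, T29, T31, T32, T28, T33, T34.
T27 starts before T26 ends → T26 and T27 overlap.
That's a conflict, so the schedule is not conflict-free.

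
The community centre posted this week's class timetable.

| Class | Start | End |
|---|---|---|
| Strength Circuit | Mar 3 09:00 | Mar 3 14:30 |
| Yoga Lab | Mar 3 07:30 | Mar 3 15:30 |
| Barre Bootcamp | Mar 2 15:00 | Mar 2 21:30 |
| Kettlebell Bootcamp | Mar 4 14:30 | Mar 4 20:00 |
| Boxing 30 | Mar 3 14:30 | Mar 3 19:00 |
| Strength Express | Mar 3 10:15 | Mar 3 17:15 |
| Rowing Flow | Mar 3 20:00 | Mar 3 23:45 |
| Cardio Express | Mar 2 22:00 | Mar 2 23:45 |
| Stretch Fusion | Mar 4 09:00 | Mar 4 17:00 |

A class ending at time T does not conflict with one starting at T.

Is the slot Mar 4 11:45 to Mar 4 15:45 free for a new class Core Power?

No — it overlaps Kettlebell Bootcamp, Stretch Fusion

Barre Bootcamp: ends Mar 2 21:30 at or before Core Power starts Mar 4 11:45 → clear.
Cardio Express: ends Mar 2 23:45 at or before Core Power starts Mar 4 11:45 → clear.
Yoga Lab: ends Mar 3 15:30 at or before Core Power starts Mar 4 11:45 → clear.
Strength Circuit: ends Mar 3 14:30 at or before Core Power starts Mar 4 11:45 → clear.
Strength Express: ends Mar 3 17:15 at or before Core Power starts Mar 4 11:45 → clear.
Boxing 30: ends Mar 3 19:00 at or before Core Power starts Mar 4 11:45 → clear.
Rowing Flow: ends Mar 3 23:45 at or before Core Power starts Mar 4 11:45 → clear.
Stretch Fusion: starts Mar 4 09:00 before Core Power ends Mar 4 15:45, and ends Mar 4 17:00 after Core Power starts Mar 4 11:45 → overlap.
Kettlebell Bootcamp: starts Mar 4 14:30 before Core Power ends Mar 4 15:45, and ends Mar 4 20:00 after Core Power starts Mar 4 11:45 → overlap.
Core Power overlaps Stretch Fusion, Kettlebell Bootcamp.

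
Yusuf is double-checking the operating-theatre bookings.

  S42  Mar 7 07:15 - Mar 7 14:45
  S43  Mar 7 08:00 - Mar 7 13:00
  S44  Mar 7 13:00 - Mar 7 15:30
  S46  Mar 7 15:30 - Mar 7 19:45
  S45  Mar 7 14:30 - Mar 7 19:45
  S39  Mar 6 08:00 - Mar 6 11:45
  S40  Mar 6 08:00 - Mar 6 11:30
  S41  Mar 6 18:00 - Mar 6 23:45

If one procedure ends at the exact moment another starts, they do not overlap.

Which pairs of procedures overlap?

Check each pair: they overlap iff neither finishes before the other starts.
Sorted by start: S39, S40, S41, S42, S43, S44, S45, S46.
S40 starts before S39 ends → S39 and S40 overlap.
S41 starts after S39 ends; S39 is clear from here.
S41 starts after S40 ends; S40 is clear from here.
S42 starts after S41 ends; S41 is clear from here.
S43 starts before S42 ends → S42 and S43 overlap.
S44 starts before S42 ends → S42 and S44 overlap.
S45 starts before S42 ends → S42 and S45 overlap.
S46 starts after S42 ends.
S44 starts exactly when S43 ends (back-to-back, no overlap); S43 is clear from here.
S45 starts before S44 ends → S44 and S45 overlap.
S46 starts exactly when S44 ends (back-to-back, no overlap).
S46 starts before S45 ends → S45 and S46 overlap.

S39 & S40, S42 & S43, S42 & S44, S42 & S45, S44 & S45, S45 & S46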